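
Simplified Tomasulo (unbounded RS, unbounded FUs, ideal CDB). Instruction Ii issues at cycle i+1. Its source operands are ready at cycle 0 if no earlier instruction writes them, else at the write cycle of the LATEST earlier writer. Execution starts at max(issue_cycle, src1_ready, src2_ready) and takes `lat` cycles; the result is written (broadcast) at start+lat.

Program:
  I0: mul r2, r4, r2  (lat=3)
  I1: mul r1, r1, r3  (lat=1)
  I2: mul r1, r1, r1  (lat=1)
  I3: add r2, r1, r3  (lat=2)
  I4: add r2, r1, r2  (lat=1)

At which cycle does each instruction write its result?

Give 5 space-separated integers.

Answer: 4 3 4 6 7

Derivation:
I0 mul r2: issue@1 deps=(None,None) exec_start@1 write@4
I1 mul r1: issue@2 deps=(None,None) exec_start@2 write@3
I2 mul r1: issue@3 deps=(1,1) exec_start@3 write@4
I3 add r2: issue@4 deps=(2,None) exec_start@4 write@6
I4 add r2: issue@5 deps=(2,3) exec_start@6 write@7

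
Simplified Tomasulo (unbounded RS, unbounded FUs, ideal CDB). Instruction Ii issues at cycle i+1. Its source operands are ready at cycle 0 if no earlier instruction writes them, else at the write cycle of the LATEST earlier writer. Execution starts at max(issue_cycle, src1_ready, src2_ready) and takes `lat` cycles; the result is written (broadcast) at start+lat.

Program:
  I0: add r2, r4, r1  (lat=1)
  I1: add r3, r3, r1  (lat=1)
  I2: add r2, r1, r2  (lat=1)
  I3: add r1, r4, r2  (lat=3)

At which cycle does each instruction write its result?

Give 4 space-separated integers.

I0 add r2: issue@1 deps=(None,None) exec_start@1 write@2
I1 add r3: issue@2 deps=(None,None) exec_start@2 write@3
I2 add r2: issue@3 deps=(None,0) exec_start@3 write@4
I3 add r1: issue@4 deps=(None,2) exec_start@4 write@7

Answer: 2 3 4 7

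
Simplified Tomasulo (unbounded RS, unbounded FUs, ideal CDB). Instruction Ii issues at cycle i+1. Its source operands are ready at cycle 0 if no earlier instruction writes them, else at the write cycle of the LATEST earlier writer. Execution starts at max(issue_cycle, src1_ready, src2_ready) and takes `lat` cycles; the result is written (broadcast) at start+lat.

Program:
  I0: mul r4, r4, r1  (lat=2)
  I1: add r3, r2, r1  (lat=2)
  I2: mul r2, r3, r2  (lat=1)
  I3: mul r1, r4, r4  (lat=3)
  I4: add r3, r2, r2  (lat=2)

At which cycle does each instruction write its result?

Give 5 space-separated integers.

I0 mul r4: issue@1 deps=(None,None) exec_start@1 write@3
I1 add r3: issue@2 deps=(None,None) exec_start@2 write@4
I2 mul r2: issue@3 deps=(1,None) exec_start@4 write@5
I3 mul r1: issue@4 deps=(0,0) exec_start@4 write@7
I4 add r3: issue@5 deps=(2,2) exec_start@5 write@7

Answer: 3 4 5 7 7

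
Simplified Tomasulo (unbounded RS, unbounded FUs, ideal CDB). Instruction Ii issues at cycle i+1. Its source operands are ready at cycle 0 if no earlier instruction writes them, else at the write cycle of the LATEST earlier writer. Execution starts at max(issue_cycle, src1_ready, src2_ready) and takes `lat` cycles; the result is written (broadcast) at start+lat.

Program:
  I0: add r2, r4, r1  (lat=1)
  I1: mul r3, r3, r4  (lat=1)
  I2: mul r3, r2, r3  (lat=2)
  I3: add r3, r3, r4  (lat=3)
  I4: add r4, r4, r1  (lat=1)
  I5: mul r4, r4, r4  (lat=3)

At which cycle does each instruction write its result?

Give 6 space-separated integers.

I0 add r2: issue@1 deps=(None,None) exec_start@1 write@2
I1 mul r3: issue@2 deps=(None,None) exec_start@2 write@3
I2 mul r3: issue@3 deps=(0,1) exec_start@3 write@5
I3 add r3: issue@4 deps=(2,None) exec_start@5 write@8
I4 add r4: issue@5 deps=(None,None) exec_start@5 write@6
I5 mul r4: issue@6 deps=(4,4) exec_start@6 write@9

Answer: 2 3 5 8 6 9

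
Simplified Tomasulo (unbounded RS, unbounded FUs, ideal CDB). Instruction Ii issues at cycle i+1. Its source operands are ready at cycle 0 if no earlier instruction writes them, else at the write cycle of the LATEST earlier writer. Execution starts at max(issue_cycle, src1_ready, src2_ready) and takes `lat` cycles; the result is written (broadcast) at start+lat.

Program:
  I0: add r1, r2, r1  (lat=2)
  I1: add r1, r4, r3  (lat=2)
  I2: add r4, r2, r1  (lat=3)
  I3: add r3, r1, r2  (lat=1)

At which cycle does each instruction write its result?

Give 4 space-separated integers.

I0 add r1: issue@1 deps=(None,None) exec_start@1 write@3
I1 add r1: issue@2 deps=(None,None) exec_start@2 write@4
I2 add r4: issue@3 deps=(None,1) exec_start@4 write@7
I3 add r3: issue@4 deps=(1,None) exec_start@4 write@5

Answer: 3 4 7 5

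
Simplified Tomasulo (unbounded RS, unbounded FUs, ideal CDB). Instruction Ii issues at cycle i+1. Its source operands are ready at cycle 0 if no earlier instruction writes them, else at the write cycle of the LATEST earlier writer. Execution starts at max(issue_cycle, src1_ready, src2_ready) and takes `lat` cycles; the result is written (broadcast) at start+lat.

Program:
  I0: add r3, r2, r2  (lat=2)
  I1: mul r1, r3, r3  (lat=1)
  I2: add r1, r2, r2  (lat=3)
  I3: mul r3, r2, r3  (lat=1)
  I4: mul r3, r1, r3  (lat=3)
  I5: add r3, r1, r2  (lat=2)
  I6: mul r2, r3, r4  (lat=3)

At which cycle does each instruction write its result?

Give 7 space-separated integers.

I0 add r3: issue@1 deps=(None,None) exec_start@1 write@3
I1 mul r1: issue@2 deps=(0,0) exec_start@3 write@4
I2 add r1: issue@3 deps=(None,None) exec_start@3 write@6
I3 mul r3: issue@4 deps=(None,0) exec_start@4 write@5
I4 mul r3: issue@5 deps=(2,3) exec_start@6 write@9
I5 add r3: issue@6 deps=(2,None) exec_start@6 write@8
I6 mul r2: issue@7 deps=(5,None) exec_start@8 write@11

Answer: 3 4 6 5 9 8 11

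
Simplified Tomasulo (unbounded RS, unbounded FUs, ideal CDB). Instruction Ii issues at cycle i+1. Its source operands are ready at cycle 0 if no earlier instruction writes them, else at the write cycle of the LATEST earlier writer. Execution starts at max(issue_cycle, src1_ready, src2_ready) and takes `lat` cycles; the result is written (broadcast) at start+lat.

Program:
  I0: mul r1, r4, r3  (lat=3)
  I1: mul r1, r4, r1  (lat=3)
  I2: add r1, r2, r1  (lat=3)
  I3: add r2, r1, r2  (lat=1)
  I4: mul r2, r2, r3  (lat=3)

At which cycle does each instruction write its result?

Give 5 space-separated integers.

I0 mul r1: issue@1 deps=(None,None) exec_start@1 write@4
I1 mul r1: issue@2 deps=(None,0) exec_start@4 write@7
I2 add r1: issue@3 deps=(None,1) exec_start@7 write@10
I3 add r2: issue@4 deps=(2,None) exec_start@10 write@11
I4 mul r2: issue@5 deps=(3,None) exec_start@11 write@14

Answer: 4 7 10 11 14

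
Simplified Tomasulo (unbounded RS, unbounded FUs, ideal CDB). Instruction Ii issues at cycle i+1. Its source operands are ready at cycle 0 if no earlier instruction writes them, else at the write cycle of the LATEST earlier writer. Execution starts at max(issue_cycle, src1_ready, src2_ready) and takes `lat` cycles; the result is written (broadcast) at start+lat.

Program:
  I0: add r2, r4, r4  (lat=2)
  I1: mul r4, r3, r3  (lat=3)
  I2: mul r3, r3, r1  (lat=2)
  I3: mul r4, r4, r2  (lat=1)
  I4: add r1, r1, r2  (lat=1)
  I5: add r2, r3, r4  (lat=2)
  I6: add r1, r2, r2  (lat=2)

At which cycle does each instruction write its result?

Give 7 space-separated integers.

I0 add r2: issue@1 deps=(None,None) exec_start@1 write@3
I1 mul r4: issue@2 deps=(None,None) exec_start@2 write@5
I2 mul r3: issue@3 deps=(None,None) exec_start@3 write@5
I3 mul r4: issue@4 deps=(1,0) exec_start@5 write@6
I4 add r1: issue@5 deps=(None,0) exec_start@5 write@6
I5 add r2: issue@6 deps=(2,3) exec_start@6 write@8
I6 add r1: issue@7 deps=(5,5) exec_start@8 write@10

Answer: 3 5 5 6 6 8 10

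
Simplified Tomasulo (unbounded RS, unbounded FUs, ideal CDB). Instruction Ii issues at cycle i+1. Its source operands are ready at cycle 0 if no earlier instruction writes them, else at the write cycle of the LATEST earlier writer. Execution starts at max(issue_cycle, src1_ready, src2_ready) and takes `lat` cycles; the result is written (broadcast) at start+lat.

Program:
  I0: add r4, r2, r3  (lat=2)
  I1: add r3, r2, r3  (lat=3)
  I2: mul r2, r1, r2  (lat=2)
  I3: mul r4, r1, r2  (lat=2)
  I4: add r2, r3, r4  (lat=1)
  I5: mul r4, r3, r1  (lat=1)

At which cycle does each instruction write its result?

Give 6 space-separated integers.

Answer: 3 5 5 7 8 7

Derivation:
I0 add r4: issue@1 deps=(None,None) exec_start@1 write@3
I1 add r3: issue@2 deps=(None,None) exec_start@2 write@5
I2 mul r2: issue@3 deps=(None,None) exec_start@3 write@5
I3 mul r4: issue@4 deps=(None,2) exec_start@5 write@7
I4 add r2: issue@5 deps=(1,3) exec_start@7 write@8
I5 mul r4: issue@6 deps=(1,None) exec_start@6 write@7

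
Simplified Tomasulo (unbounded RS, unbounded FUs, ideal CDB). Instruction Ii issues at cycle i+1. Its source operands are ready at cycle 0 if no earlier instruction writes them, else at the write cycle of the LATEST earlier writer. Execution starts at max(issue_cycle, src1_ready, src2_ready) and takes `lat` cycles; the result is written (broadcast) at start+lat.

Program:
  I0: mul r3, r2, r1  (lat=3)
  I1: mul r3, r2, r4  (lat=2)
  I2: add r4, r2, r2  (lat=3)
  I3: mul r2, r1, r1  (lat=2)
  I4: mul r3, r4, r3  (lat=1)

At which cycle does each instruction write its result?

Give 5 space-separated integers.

Answer: 4 4 6 6 7

Derivation:
I0 mul r3: issue@1 deps=(None,None) exec_start@1 write@4
I1 mul r3: issue@2 deps=(None,None) exec_start@2 write@4
I2 add r4: issue@3 deps=(None,None) exec_start@3 write@6
I3 mul r2: issue@4 deps=(None,None) exec_start@4 write@6
I4 mul r3: issue@5 deps=(2,1) exec_start@6 write@7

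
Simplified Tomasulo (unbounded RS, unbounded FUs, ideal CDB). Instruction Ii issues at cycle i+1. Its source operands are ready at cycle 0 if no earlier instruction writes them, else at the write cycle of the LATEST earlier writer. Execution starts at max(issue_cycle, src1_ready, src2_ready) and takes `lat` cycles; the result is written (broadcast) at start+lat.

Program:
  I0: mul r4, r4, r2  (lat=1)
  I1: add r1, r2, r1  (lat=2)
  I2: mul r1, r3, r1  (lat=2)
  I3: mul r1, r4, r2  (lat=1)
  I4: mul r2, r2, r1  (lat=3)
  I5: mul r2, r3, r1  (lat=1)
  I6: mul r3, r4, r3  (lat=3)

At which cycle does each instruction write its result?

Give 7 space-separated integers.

Answer: 2 4 6 5 8 7 10

Derivation:
I0 mul r4: issue@1 deps=(None,None) exec_start@1 write@2
I1 add r1: issue@2 deps=(None,None) exec_start@2 write@4
I2 mul r1: issue@3 deps=(None,1) exec_start@4 write@6
I3 mul r1: issue@4 deps=(0,None) exec_start@4 write@5
I4 mul r2: issue@5 deps=(None,3) exec_start@5 write@8
I5 mul r2: issue@6 deps=(None,3) exec_start@6 write@7
I6 mul r3: issue@7 deps=(0,None) exec_start@7 write@10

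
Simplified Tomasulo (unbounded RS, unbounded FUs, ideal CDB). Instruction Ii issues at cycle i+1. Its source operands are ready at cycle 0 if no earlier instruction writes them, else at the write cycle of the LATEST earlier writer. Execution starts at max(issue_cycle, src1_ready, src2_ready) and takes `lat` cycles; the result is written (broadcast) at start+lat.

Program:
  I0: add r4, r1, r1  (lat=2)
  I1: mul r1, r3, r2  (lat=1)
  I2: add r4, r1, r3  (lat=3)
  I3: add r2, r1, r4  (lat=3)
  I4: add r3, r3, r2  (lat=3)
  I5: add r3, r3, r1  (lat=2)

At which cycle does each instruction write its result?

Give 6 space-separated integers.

Answer: 3 3 6 9 12 14

Derivation:
I0 add r4: issue@1 deps=(None,None) exec_start@1 write@3
I1 mul r1: issue@2 deps=(None,None) exec_start@2 write@3
I2 add r4: issue@3 deps=(1,None) exec_start@3 write@6
I3 add r2: issue@4 deps=(1,2) exec_start@6 write@9
I4 add r3: issue@5 deps=(None,3) exec_start@9 write@12
I5 add r3: issue@6 deps=(4,1) exec_start@12 write@14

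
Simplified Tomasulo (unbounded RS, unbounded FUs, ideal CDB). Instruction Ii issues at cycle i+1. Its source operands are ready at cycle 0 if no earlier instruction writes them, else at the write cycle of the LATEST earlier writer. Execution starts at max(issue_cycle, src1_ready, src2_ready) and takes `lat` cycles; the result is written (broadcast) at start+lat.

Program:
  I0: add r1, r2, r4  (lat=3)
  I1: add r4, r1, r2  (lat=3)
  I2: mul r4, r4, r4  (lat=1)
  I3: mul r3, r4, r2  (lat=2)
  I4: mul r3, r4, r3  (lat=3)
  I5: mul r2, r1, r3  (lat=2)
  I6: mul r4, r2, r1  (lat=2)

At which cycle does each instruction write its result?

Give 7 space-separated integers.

Answer: 4 7 8 10 13 15 17

Derivation:
I0 add r1: issue@1 deps=(None,None) exec_start@1 write@4
I1 add r4: issue@2 deps=(0,None) exec_start@4 write@7
I2 mul r4: issue@3 deps=(1,1) exec_start@7 write@8
I3 mul r3: issue@4 deps=(2,None) exec_start@8 write@10
I4 mul r3: issue@5 deps=(2,3) exec_start@10 write@13
I5 mul r2: issue@6 deps=(0,4) exec_start@13 write@15
I6 mul r4: issue@7 deps=(5,0) exec_start@15 write@17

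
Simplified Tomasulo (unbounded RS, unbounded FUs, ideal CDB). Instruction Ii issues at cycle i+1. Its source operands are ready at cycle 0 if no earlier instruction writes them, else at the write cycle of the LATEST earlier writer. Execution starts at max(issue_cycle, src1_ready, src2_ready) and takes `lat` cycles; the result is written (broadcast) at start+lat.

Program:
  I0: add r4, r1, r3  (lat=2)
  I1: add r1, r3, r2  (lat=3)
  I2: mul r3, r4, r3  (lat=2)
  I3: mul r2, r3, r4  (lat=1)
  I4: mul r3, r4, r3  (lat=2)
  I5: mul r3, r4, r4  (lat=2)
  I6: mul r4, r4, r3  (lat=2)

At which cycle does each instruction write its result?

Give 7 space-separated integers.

I0 add r4: issue@1 deps=(None,None) exec_start@1 write@3
I1 add r1: issue@2 deps=(None,None) exec_start@2 write@5
I2 mul r3: issue@3 deps=(0,None) exec_start@3 write@5
I3 mul r2: issue@4 deps=(2,0) exec_start@5 write@6
I4 mul r3: issue@5 deps=(0,2) exec_start@5 write@7
I5 mul r3: issue@6 deps=(0,0) exec_start@6 write@8
I6 mul r4: issue@7 deps=(0,5) exec_start@8 write@10

Answer: 3 5 5 6 7 8 10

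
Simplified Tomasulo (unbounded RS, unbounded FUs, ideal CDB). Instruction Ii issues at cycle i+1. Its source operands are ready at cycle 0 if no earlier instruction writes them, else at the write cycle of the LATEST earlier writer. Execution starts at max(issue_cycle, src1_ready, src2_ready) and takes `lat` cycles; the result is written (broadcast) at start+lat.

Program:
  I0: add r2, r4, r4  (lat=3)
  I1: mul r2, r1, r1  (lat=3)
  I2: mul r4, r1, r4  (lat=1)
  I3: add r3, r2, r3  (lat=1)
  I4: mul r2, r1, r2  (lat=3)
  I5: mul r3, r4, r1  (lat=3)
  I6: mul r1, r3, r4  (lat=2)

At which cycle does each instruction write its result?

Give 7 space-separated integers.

I0 add r2: issue@1 deps=(None,None) exec_start@1 write@4
I1 mul r2: issue@2 deps=(None,None) exec_start@2 write@5
I2 mul r4: issue@3 deps=(None,None) exec_start@3 write@4
I3 add r3: issue@4 deps=(1,None) exec_start@5 write@6
I4 mul r2: issue@5 deps=(None,1) exec_start@5 write@8
I5 mul r3: issue@6 deps=(2,None) exec_start@6 write@9
I6 mul r1: issue@7 deps=(5,2) exec_start@9 write@11

Answer: 4 5 4 6 8 9 11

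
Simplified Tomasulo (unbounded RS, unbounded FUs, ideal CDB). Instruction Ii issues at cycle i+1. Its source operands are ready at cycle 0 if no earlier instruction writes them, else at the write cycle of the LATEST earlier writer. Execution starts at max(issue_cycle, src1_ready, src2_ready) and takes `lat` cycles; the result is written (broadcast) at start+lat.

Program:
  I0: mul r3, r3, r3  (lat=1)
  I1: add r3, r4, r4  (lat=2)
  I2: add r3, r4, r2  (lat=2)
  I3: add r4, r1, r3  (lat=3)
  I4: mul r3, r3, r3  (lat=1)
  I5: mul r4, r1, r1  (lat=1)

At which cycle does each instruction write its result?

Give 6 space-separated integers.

I0 mul r3: issue@1 deps=(None,None) exec_start@1 write@2
I1 add r3: issue@2 deps=(None,None) exec_start@2 write@4
I2 add r3: issue@3 deps=(None,None) exec_start@3 write@5
I3 add r4: issue@4 deps=(None,2) exec_start@5 write@8
I4 mul r3: issue@5 deps=(2,2) exec_start@5 write@6
I5 mul r4: issue@6 deps=(None,None) exec_start@6 write@7

Answer: 2 4 5 8 6 7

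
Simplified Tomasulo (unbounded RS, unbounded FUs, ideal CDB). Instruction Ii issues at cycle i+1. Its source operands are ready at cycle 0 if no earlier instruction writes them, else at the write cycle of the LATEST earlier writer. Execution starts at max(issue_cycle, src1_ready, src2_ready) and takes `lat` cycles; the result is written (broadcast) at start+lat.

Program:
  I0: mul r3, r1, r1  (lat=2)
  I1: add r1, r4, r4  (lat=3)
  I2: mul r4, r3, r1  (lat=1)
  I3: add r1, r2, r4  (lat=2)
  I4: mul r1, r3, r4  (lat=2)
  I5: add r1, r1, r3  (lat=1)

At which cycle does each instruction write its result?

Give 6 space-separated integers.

I0 mul r3: issue@1 deps=(None,None) exec_start@1 write@3
I1 add r1: issue@2 deps=(None,None) exec_start@2 write@5
I2 mul r4: issue@3 deps=(0,1) exec_start@5 write@6
I3 add r1: issue@4 deps=(None,2) exec_start@6 write@8
I4 mul r1: issue@5 deps=(0,2) exec_start@6 write@8
I5 add r1: issue@6 deps=(4,0) exec_start@8 write@9

Answer: 3 5 6 8 8 9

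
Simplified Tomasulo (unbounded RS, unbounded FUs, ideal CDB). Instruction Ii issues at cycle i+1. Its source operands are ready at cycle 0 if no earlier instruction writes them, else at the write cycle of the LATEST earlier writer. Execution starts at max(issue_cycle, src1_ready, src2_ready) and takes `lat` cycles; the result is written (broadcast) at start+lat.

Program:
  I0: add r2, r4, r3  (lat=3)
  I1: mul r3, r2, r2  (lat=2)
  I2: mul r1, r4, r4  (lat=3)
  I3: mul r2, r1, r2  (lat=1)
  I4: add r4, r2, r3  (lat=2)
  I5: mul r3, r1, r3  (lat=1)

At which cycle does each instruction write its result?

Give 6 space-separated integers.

I0 add r2: issue@1 deps=(None,None) exec_start@1 write@4
I1 mul r3: issue@2 deps=(0,0) exec_start@4 write@6
I2 mul r1: issue@3 deps=(None,None) exec_start@3 write@6
I3 mul r2: issue@4 deps=(2,0) exec_start@6 write@7
I4 add r4: issue@5 deps=(3,1) exec_start@7 write@9
I5 mul r3: issue@6 deps=(2,1) exec_start@6 write@7

Answer: 4 6 6 7 9 7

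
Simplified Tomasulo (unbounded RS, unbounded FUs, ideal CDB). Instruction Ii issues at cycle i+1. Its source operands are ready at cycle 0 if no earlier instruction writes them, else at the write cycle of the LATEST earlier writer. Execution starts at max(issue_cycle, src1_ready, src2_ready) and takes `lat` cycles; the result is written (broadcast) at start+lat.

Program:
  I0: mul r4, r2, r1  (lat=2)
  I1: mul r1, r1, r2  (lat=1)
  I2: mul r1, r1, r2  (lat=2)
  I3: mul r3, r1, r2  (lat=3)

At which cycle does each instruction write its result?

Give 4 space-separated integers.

Answer: 3 3 5 8

Derivation:
I0 mul r4: issue@1 deps=(None,None) exec_start@1 write@3
I1 mul r1: issue@2 deps=(None,None) exec_start@2 write@3
I2 mul r1: issue@3 deps=(1,None) exec_start@3 write@5
I3 mul r3: issue@4 deps=(2,None) exec_start@5 write@8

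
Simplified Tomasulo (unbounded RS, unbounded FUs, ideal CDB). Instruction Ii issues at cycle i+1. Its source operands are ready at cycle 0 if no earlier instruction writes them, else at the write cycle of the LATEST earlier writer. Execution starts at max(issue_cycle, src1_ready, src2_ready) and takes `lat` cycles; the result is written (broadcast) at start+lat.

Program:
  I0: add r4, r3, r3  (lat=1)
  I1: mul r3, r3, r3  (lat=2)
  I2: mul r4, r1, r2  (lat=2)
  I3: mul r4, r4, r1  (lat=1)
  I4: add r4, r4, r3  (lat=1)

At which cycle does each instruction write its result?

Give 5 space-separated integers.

Answer: 2 4 5 6 7

Derivation:
I0 add r4: issue@1 deps=(None,None) exec_start@1 write@2
I1 mul r3: issue@2 deps=(None,None) exec_start@2 write@4
I2 mul r4: issue@3 deps=(None,None) exec_start@3 write@5
I3 mul r4: issue@4 deps=(2,None) exec_start@5 write@6
I4 add r4: issue@5 deps=(3,1) exec_start@6 write@7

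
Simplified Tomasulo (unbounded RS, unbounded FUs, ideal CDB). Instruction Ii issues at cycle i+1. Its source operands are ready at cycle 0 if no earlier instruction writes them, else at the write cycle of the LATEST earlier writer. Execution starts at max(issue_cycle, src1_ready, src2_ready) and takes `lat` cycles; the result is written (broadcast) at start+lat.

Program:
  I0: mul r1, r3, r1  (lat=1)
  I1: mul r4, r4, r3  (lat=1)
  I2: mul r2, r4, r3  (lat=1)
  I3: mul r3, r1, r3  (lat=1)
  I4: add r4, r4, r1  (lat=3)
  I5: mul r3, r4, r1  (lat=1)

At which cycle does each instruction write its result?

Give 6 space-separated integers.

Answer: 2 3 4 5 8 9

Derivation:
I0 mul r1: issue@1 deps=(None,None) exec_start@1 write@2
I1 mul r4: issue@2 deps=(None,None) exec_start@2 write@3
I2 mul r2: issue@3 deps=(1,None) exec_start@3 write@4
I3 mul r3: issue@4 deps=(0,None) exec_start@4 write@5
I4 add r4: issue@5 deps=(1,0) exec_start@5 write@8
I5 mul r3: issue@6 deps=(4,0) exec_start@8 write@9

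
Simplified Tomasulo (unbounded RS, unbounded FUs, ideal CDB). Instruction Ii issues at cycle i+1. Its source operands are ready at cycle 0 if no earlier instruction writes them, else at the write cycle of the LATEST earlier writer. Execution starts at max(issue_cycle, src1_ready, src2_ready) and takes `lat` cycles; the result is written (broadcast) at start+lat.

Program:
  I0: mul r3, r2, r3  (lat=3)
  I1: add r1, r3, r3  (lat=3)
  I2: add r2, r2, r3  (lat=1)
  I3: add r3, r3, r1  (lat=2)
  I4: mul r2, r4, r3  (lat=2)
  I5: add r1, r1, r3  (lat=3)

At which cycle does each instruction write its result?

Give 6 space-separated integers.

I0 mul r3: issue@1 deps=(None,None) exec_start@1 write@4
I1 add r1: issue@2 deps=(0,0) exec_start@4 write@7
I2 add r2: issue@3 deps=(None,0) exec_start@4 write@5
I3 add r3: issue@4 deps=(0,1) exec_start@7 write@9
I4 mul r2: issue@5 deps=(None,3) exec_start@9 write@11
I5 add r1: issue@6 deps=(1,3) exec_start@9 write@12

Answer: 4 7 5 9 11 12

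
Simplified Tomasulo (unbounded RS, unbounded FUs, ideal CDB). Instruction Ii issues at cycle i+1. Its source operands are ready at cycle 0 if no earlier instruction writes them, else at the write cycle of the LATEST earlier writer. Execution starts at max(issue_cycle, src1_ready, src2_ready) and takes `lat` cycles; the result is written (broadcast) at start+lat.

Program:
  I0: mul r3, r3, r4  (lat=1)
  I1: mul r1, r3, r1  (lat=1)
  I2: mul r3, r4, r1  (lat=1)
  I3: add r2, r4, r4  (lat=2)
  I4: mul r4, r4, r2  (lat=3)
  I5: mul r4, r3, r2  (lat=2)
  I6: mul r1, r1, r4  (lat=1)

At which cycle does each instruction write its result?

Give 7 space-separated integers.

Answer: 2 3 4 6 9 8 9

Derivation:
I0 mul r3: issue@1 deps=(None,None) exec_start@1 write@2
I1 mul r1: issue@2 deps=(0,None) exec_start@2 write@3
I2 mul r3: issue@3 deps=(None,1) exec_start@3 write@4
I3 add r2: issue@4 deps=(None,None) exec_start@4 write@6
I4 mul r4: issue@5 deps=(None,3) exec_start@6 write@9
I5 mul r4: issue@6 deps=(2,3) exec_start@6 write@8
I6 mul r1: issue@7 deps=(1,5) exec_start@8 write@9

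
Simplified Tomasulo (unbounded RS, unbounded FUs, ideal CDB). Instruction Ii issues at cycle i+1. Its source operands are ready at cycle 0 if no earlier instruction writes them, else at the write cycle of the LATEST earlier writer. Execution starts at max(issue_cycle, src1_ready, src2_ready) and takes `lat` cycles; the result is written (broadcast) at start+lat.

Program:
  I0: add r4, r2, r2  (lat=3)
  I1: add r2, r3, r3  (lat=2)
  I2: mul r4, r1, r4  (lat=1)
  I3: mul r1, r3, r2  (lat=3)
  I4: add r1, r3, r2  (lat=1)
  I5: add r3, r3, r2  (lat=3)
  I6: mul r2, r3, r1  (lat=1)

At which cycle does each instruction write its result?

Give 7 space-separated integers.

I0 add r4: issue@1 deps=(None,None) exec_start@1 write@4
I1 add r2: issue@2 deps=(None,None) exec_start@2 write@4
I2 mul r4: issue@3 deps=(None,0) exec_start@4 write@5
I3 mul r1: issue@4 deps=(None,1) exec_start@4 write@7
I4 add r1: issue@5 deps=(None,1) exec_start@5 write@6
I5 add r3: issue@6 deps=(None,1) exec_start@6 write@9
I6 mul r2: issue@7 deps=(5,4) exec_start@9 write@10

Answer: 4 4 5 7 6 9 10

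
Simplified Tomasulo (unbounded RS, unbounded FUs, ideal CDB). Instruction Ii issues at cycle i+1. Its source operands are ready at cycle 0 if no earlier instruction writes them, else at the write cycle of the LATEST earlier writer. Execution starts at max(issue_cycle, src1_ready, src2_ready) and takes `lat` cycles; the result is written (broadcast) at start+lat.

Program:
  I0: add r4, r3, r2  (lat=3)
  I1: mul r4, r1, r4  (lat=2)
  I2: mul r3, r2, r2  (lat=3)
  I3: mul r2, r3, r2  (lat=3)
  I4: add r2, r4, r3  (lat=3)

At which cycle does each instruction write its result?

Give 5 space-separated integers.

Answer: 4 6 6 9 9

Derivation:
I0 add r4: issue@1 deps=(None,None) exec_start@1 write@4
I1 mul r4: issue@2 deps=(None,0) exec_start@4 write@6
I2 mul r3: issue@3 deps=(None,None) exec_start@3 write@6
I3 mul r2: issue@4 deps=(2,None) exec_start@6 write@9
I4 add r2: issue@5 deps=(1,2) exec_start@6 write@9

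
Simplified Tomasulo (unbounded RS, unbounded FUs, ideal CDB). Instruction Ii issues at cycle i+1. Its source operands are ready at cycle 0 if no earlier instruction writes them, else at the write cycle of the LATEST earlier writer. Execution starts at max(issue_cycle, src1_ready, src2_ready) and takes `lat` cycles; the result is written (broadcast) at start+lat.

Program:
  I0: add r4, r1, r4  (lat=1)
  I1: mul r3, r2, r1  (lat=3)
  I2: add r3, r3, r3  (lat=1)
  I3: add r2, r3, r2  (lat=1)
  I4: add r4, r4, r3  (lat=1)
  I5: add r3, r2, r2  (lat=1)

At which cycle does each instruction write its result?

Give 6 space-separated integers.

I0 add r4: issue@1 deps=(None,None) exec_start@1 write@2
I1 mul r3: issue@2 deps=(None,None) exec_start@2 write@5
I2 add r3: issue@3 deps=(1,1) exec_start@5 write@6
I3 add r2: issue@4 deps=(2,None) exec_start@6 write@7
I4 add r4: issue@5 deps=(0,2) exec_start@6 write@7
I5 add r3: issue@6 deps=(3,3) exec_start@7 write@8

Answer: 2 5 6 7 7 8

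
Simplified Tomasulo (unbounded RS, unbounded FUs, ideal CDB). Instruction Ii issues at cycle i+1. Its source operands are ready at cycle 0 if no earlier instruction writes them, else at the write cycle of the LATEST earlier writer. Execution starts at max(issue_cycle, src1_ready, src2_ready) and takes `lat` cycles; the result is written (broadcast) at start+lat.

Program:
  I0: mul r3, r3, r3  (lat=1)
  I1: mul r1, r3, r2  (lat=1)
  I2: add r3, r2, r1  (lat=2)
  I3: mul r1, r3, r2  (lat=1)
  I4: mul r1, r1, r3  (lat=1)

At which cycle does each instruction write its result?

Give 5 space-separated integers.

I0 mul r3: issue@1 deps=(None,None) exec_start@1 write@2
I1 mul r1: issue@2 deps=(0,None) exec_start@2 write@3
I2 add r3: issue@3 deps=(None,1) exec_start@3 write@5
I3 mul r1: issue@4 deps=(2,None) exec_start@5 write@6
I4 mul r1: issue@5 deps=(3,2) exec_start@6 write@7

Answer: 2 3 5 6 7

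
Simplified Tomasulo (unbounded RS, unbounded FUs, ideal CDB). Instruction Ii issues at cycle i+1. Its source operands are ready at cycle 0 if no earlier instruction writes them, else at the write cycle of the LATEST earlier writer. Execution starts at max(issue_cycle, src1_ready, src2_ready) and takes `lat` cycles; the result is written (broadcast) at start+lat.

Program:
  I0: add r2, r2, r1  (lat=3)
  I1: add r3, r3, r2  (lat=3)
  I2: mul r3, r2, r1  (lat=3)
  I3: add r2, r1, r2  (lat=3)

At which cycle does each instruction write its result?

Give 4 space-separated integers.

Answer: 4 7 7 7

Derivation:
I0 add r2: issue@1 deps=(None,None) exec_start@1 write@4
I1 add r3: issue@2 deps=(None,0) exec_start@4 write@7
I2 mul r3: issue@3 deps=(0,None) exec_start@4 write@7
I3 add r2: issue@4 deps=(None,0) exec_start@4 write@7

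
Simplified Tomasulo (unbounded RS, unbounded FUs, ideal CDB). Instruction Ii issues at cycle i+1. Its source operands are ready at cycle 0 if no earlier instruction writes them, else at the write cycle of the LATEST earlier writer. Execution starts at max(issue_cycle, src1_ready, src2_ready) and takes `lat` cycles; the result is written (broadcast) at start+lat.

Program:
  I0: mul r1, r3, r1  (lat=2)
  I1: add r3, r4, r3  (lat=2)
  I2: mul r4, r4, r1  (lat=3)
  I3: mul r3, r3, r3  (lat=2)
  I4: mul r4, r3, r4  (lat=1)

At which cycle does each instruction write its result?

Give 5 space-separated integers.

Answer: 3 4 6 6 7

Derivation:
I0 mul r1: issue@1 deps=(None,None) exec_start@1 write@3
I1 add r3: issue@2 deps=(None,None) exec_start@2 write@4
I2 mul r4: issue@3 deps=(None,0) exec_start@3 write@6
I3 mul r3: issue@4 deps=(1,1) exec_start@4 write@6
I4 mul r4: issue@5 deps=(3,2) exec_start@6 write@7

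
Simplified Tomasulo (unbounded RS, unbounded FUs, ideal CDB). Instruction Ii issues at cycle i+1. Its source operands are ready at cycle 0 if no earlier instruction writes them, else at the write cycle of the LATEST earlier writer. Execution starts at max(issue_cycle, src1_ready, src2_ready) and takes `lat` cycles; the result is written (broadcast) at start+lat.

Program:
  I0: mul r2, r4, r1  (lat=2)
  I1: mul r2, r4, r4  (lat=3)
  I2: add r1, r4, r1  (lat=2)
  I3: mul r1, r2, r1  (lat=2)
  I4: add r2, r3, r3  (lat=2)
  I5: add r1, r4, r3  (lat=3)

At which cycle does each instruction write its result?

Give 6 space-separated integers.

Answer: 3 5 5 7 7 9

Derivation:
I0 mul r2: issue@1 deps=(None,None) exec_start@1 write@3
I1 mul r2: issue@2 deps=(None,None) exec_start@2 write@5
I2 add r1: issue@3 deps=(None,None) exec_start@3 write@5
I3 mul r1: issue@4 deps=(1,2) exec_start@5 write@7
I4 add r2: issue@5 deps=(None,None) exec_start@5 write@7
I5 add r1: issue@6 deps=(None,None) exec_start@6 write@9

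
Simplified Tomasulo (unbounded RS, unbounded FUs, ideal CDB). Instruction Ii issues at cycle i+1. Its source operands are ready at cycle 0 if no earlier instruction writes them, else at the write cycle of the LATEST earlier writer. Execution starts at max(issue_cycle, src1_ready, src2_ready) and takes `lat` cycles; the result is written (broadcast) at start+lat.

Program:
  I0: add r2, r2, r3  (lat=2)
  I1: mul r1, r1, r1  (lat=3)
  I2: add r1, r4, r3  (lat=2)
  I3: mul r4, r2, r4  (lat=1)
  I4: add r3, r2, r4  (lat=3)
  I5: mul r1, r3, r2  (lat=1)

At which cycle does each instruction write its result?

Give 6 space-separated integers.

Answer: 3 5 5 5 8 9

Derivation:
I0 add r2: issue@1 deps=(None,None) exec_start@1 write@3
I1 mul r1: issue@2 deps=(None,None) exec_start@2 write@5
I2 add r1: issue@3 deps=(None,None) exec_start@3 write@5
I3 mul r4: issue@4 deps=(0,None) exec_start@4 write@5
I4 add r3: issue@5 deps=(0,3) exec_start@5 write@8
I5 mul r1: issue@6 deps=(4,0) exec_start@8 write@9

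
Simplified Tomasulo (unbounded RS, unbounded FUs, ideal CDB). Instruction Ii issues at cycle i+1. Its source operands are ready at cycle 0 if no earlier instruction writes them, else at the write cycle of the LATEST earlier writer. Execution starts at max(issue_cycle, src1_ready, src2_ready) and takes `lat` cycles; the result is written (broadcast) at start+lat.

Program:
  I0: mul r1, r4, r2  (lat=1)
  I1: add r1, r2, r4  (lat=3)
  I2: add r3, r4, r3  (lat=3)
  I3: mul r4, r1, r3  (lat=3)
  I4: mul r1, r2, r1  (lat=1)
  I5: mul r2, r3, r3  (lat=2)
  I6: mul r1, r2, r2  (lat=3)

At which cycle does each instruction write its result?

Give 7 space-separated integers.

I0 mul r1: issue@1 deps=(None,None) exec_start@1 write@2
I1 add r1: issue@2 deps=(None,None) exec_start@2 write@5
I2 add r3: issue@3 deps=(None,None) exec_start@3 write@6
I3 mul r4: issue@4 deps=(1,2) exec_start@6 write@9
I4 mul r1: issue@5 deps=(None,1) exec_start@5 write@6
I5 mul r2: issue@6 deps=(2,2) exec_start@6 write@8
I6 mul r1: issue@7 deps=(5,5) exec_start@8 write@11

Answer: 2 5 6 9 6 8 11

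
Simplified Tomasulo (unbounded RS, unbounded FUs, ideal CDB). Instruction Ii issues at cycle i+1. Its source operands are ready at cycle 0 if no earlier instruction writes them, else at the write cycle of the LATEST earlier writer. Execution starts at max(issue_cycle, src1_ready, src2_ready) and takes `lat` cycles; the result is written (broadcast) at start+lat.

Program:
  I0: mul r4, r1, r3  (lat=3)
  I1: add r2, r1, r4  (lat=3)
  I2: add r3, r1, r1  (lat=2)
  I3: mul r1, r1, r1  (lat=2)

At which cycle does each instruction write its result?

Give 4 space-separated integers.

I0 mul r4: issue@1 deps=(None,None) exec_start@1 write@4
I1 add r2: issue@2 deps=(None,0) exec_start@4 write@7
I2 add r3: issue@3 deps=(None,None) exec_start@3 write@5
I3 mul r1: issue@4 deps=(None,None) exec_start@4 write@6

Answer: 4 7 5 6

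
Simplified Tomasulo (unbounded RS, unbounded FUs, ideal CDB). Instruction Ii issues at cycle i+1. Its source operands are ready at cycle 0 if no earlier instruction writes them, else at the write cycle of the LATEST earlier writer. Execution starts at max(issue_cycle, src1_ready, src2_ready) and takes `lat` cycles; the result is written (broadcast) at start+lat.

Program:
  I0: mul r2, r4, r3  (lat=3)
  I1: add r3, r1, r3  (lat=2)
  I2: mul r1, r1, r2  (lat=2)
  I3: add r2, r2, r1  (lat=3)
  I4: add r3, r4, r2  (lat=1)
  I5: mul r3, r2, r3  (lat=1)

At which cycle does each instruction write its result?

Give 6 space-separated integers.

I0 mul r2: issue@1 deps=(None,None) exec_start@1 write@4
I1 add r3: issue@2 deps=(None,None) exec_start@2 write@4
I2 mul r1: issue@3 deps=(None,0) exec_start@4 write@6
I3 add r2: issue@4 deps=(0,2) exec_start@6 write@9
I4 add r3: issue@5 deps=(None,3) exec_start@9 write@10
I5 mul r3: issue@6 deps=(3,4) exec_start@10 write@11

Answer: 4 4 6 9 10 11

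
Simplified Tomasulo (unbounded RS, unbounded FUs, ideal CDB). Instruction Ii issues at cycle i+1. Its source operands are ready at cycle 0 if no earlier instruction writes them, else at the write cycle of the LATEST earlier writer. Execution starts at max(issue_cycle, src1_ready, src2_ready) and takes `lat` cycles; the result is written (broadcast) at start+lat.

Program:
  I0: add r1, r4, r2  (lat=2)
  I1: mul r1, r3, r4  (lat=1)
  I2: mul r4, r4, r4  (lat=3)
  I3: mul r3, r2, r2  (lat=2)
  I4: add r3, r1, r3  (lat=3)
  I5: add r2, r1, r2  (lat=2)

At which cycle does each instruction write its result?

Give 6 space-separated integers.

Answer: 3 3 6 6 9 8

Derivation:
I0 add r1: issue@1 deps=(None,None) exec_start@1 write@3
I1 mul r1: issue@2 deps=(None,None) exec_start@2 write@3
I2 mul r4: issue@3 deps=(None,None) exec_start@3 write@6
I3 mul r3: issue@4 deps=(None,None) exec_start@4 write@6
I4 add r3: issue@5 deps=(1,3) exec_start@6 write@9
I5 add r2: issue@6 deps=(1,None) exec_start@6 write@8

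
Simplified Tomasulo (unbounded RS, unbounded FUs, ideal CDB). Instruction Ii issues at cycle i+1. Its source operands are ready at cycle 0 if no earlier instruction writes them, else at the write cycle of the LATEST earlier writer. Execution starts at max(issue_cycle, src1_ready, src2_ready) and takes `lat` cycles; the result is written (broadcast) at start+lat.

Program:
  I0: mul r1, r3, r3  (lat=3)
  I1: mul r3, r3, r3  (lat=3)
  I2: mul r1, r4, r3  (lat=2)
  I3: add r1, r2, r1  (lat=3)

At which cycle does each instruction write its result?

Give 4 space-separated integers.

Answer: 4 5 7 10

Derivation:
I0 mul r1: issue@1 deps=(None,None) exec_start@1 write@4
I1 mul r3: issue@2 deps=(None,None) exec_start@2 write@5
I2 mul r1: issue@3 deps=(None,1) exec_start@5 write@7
I3 add r1: issue@4 deps=(None,2) exec_start@7 write@10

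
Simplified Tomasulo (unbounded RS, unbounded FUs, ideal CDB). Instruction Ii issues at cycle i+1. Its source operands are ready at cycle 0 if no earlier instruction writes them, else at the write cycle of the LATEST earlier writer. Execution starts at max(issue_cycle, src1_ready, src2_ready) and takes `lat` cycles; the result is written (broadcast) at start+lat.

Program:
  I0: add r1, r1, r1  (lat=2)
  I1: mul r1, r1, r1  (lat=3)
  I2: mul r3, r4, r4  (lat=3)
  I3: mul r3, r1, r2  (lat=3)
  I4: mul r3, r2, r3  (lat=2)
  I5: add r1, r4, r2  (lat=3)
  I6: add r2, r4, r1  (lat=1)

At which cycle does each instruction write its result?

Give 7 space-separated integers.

I0 add r1: issue@1 deps=(None,None) exec_start@1 write@3
I1 mul r1: issue@2 deps=(0,0) exec_start@3 write@6
I2 mul r3: issue@3 deps=(None,None) exec_start@3 write@6
I3 mul r3: issue@4 deps=(1,None) exec_start@6 write@9
I4 mul r3: issue@5 deps=(None,3) exec_start@9 write@11
I5 add r1: issue@6 deps=(None,None) exec_start@6 write@9
I6 add r2: issue@7 deps=(None,5) exec_start@9 write@10

Answer: 3 6 6 9 11 9 10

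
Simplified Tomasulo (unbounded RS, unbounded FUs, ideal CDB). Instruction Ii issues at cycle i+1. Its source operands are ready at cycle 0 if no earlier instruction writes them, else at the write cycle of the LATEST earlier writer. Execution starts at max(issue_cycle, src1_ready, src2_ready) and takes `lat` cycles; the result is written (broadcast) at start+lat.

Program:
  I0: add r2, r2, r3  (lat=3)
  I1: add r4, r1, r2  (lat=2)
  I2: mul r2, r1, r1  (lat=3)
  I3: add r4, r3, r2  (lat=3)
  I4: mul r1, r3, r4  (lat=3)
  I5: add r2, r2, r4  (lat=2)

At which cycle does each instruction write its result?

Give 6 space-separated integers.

I0 add r2: issue@1 deps=(None,None) exec_start@1 write@4
I1 add r4: issue@2 deps=(None,0) exec_start@4 write@6
I2 mul r2: issue@3 deps=(None,None) exec_start@3 write@6
I3 add r4: issue@4 deps=(None,2) exec_start@6 write@9
I4 mul r1: issue@5 deps=(None,3) exec_start@9 write@12
I5 add r2: issue@6 deps=(2,3) exec_start@9 write@11

Answer: 4 6 6 9 12 11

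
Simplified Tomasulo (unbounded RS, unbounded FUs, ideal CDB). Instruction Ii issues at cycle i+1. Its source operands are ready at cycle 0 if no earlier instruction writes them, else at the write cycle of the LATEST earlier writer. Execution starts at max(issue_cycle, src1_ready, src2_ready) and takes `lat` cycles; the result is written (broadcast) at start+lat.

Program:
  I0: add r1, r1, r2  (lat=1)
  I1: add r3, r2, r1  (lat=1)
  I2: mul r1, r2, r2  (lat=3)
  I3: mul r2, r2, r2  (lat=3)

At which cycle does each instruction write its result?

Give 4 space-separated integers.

Answer: 2 3 6 7

Derivation:
I0 add r1: issue@1 deps=(None,None) exec_start@1 write@2
I1 add r3: issue@2 deps=(None,0) exec_start@2 write@3
I2 mul r1: issue@3 deps=(None,None) exec_start@3 write@6
I3 mul r2: issue@4 deps=(None,None) exec_start@4 write@7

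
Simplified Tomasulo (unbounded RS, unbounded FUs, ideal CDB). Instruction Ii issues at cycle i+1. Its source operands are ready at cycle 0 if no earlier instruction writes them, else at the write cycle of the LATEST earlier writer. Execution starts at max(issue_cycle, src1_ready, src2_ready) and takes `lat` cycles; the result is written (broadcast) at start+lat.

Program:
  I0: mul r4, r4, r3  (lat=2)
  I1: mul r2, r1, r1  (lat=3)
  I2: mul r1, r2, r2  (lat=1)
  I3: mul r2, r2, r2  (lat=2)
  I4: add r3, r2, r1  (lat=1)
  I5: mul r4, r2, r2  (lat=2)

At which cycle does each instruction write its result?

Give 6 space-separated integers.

I0 mul r4: issue@1 deps=(None,None) exec_start@1 write@3
I1 mul r2: issue@2 deps=(None,None) exec_start@2 write@5
I2 mul r1: issue@3 deps=(1,1) exec_start@5 write@6
I3 mul r2: issue@4 deps=(1,1) exec_start@5 write@7
I4 add r3: issue@5 deps=(3,2) exec_start@7 write@8
I5 mul r4: issue@6 deps=(3,3) exec_start@7 write@9

Answer: 3 5 6 7 8 9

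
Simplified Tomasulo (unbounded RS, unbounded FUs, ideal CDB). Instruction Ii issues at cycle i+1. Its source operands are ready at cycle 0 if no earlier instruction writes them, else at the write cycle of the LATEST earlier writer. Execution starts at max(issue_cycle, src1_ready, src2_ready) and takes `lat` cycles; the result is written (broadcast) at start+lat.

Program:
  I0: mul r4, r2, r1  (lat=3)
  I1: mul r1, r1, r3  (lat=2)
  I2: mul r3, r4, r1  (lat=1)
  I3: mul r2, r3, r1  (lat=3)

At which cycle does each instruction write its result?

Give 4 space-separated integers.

I0 mul r4: issue@1 deps=(None,None) exec_start@1 write@4
I1 mul r1: issue@2 deps=(None,None) exec_start@2 write@4
I2 mul r3: issue@3 deps=(0,1) exec_start@4 write@5
I3 mul r2: issue@4 deps=(2,1) exec_start@5 write@8

Answer: 4 4 5 8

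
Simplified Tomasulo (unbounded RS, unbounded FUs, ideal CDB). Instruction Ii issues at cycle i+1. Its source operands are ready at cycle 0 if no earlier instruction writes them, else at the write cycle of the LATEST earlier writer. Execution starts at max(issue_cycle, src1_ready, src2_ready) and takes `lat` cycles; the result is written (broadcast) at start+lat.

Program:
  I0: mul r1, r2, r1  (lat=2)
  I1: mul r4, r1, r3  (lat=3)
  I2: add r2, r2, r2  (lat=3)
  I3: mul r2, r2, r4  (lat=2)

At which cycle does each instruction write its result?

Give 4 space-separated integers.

Answer: 3 6 6 8

Derivation:
I0 mul r1: issue@1 deps=(None,None) exec_start@1 write@3
I1 mul r4: issue@2 deps=(0,None) exec_start@3 write@6
I2 add r2: issue@3 deps=(None,None) exec_start@3 write@6
I3 mul r2: issue@4 deps=(2,1) exec_start@6 write@8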